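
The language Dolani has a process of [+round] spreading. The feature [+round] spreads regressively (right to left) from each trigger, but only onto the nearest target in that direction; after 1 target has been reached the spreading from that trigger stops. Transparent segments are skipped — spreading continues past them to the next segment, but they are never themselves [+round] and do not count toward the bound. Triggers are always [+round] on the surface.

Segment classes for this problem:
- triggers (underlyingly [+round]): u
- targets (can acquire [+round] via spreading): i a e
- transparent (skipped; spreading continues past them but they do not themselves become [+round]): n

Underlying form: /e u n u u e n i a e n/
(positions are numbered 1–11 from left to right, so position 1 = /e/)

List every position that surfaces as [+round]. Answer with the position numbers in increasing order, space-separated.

1 2 4 5

From /u/ at 2 leftward: 1 /e/ → [+round]; bound reached.
From /u/ at 4 leftward: 3 /n/ transparent; 2 /u/ is itself a trigger — this domain ends here.
From /u/ at 5 leftward: 4 /u/ is itself a trigger — this domain ends here.
Targets with no active source: positions 6 8 9 10 stay [-round].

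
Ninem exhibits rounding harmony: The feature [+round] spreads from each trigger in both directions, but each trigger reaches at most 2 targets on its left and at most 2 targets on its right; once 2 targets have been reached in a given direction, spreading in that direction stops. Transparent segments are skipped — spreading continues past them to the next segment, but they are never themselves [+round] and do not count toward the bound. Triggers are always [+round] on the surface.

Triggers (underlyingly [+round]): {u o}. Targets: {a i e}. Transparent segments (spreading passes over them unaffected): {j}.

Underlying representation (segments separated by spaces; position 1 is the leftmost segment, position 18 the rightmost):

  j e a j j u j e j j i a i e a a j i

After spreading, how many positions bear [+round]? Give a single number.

5

From /u/ at 6 rightward: 7 /j/ transparent; 8 /e/ → [+round]; 9 /j/ transparent; 10 /j/ transparent; 11 /i/ → [+round]; bound reached.
From /u/ at 6 leftward: 5 /j/ transparent; 4 /j/ transparent; 3 /a/ → [+round]; 2 /e/ → [+round]; bound reached.
Targets with no active source: positions 12 13 14 15 16 18 stay [-round].
[+round] positions on the surface: 2 3 6 8 11.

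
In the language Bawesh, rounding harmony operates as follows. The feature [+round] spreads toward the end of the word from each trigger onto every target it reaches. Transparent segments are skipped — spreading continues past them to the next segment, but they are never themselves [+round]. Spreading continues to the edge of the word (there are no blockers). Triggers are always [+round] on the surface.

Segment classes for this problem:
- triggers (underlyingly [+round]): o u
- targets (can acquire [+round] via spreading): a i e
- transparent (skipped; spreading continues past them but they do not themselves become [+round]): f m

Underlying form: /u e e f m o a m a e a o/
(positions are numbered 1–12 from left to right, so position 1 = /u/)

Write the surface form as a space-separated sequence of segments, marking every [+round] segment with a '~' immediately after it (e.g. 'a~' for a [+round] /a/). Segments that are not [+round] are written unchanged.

From /u/ at 1 rightward: 2 /e/ → [+round]; 3 /e/ → [+round]; 4 /f/ transparent; 5 /m/ transparent; 6 /o/ is itself a trigger — this domain ends here.
From /o/ at 6 rightward: 7 /a/ → [+round]; 8 /m/ transparent; 9 /a/ → [+round]; 10 /e/ → [+round]; 11 /a/ → [+round]; 12 /o/ is itself a trigger — this domain ends here.
From /o/ at 12 rightward: word edge.
[+round] positions on the surface: 1 2 3 6 7 9 10 11 12.

u~ e~ e~ f m o~ a~ m a~ e~ a~ o~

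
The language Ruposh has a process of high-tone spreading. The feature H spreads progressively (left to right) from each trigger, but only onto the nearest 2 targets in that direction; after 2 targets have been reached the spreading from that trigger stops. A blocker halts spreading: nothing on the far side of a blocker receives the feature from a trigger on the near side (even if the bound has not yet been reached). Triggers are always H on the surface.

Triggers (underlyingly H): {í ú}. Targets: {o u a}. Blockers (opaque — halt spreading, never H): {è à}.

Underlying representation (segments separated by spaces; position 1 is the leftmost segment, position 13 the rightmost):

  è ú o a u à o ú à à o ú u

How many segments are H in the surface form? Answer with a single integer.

From /ú/ at 2 rightward: 3 /o/ → H; 4 /a/ → H; bound reached.
From /ú/ at 8 rightward: 9 /à/ blocks.
From /ú/ at 12 rightward: 13 /u/ → H; word edge.
Targets with no active source: positions 5 7 11 stay [-high tone].
H positions on the surface: 2 3 4 8 12 13.

6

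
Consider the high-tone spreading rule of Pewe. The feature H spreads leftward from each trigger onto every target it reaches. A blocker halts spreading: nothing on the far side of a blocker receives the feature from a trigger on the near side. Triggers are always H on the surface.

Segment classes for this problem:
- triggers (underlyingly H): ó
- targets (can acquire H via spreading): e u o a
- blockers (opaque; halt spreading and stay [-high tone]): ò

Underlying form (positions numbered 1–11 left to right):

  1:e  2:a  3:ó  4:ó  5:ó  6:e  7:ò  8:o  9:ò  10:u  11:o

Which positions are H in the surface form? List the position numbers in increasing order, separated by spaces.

From /ó/ at 3 leftward: 2 /a/ → H; 1 /e/ → H; word edge.
From /ó/ at 4 leftward: 3 /ó/ is itself a trigger — this domain ends here.
From /ó/ at 5 leftward: 4 /ó/ is itself a trigger — this domain ends here.
Targets with no active source: positions 6 8 10 11 stay [-high tone].

1 2 3 4 5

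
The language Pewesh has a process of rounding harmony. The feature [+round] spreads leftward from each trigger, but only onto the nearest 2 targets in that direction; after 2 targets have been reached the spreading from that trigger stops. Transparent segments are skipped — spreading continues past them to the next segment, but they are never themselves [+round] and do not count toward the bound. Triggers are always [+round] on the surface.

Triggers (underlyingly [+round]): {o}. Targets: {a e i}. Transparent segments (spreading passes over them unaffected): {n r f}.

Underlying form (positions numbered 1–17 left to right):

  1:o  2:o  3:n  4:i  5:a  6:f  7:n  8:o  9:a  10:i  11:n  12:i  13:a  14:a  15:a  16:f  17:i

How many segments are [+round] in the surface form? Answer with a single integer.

5

From /o/ at 1 leftward: word edge.
From /o/ at 2 leftward: 1 /o/ is itself a trigger — this domain ends here.
From /o/ at 8 leftward: 7 /n/ transparent; 6 /f/ transparent; 5 /a/ → [+round]; 4 /i/ → [+round]; bound reached.
Targets with no active source: positions 9 10 12 13 14 15 17 stay [-round].
[+round] positions on the surface: 1 2 4 5 8.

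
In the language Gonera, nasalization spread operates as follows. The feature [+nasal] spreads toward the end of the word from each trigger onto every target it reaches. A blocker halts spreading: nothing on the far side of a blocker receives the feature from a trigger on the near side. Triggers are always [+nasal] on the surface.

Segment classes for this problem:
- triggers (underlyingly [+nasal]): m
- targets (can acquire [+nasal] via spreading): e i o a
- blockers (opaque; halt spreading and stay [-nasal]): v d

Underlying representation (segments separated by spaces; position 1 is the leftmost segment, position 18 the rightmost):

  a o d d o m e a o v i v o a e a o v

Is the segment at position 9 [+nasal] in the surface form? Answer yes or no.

From /m/ at 6 rightward: 7 /e/ → [+nasal]; 8 /a/ → [+nasal]; 9 /o/ → [+nasal]; 10 /v/ blocks.
Targets with no active source: positions 1 2 5 11 13 14 15 16 17 stay [-nasal].
[+nasal] positions on the surface: 6 7 8 9.

yes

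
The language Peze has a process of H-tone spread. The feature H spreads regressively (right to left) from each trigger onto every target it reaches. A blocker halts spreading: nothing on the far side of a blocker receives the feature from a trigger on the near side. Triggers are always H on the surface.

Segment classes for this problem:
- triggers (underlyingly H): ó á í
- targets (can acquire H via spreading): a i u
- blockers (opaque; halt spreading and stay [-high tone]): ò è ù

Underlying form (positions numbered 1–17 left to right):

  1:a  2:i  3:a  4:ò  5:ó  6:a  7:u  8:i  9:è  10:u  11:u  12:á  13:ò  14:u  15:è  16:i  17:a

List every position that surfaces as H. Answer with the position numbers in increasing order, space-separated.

From /ó/ at 5 leftward: 4 /ò/ blocks.
From /á/ at 12 leftward: 11 /u/ → H; 10 /u/ → H; 9 /è/ blocks.
Targets with no active source: positions 1 2 3 6 7 8 14 16 17 stay [-high tone].

5 10 11 12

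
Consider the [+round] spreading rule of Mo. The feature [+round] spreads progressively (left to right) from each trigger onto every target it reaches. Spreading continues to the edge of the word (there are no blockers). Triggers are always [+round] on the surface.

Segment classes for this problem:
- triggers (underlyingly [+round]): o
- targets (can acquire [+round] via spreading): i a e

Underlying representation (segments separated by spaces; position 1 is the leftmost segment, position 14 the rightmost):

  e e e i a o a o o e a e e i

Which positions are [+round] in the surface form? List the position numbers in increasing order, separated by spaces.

From /o/ at 6 rightward: 7 /a/ → [+round]; 8 /o/ is itself a trigger — this domain ends here.
From /o/ at 8 rightward: 9 /o/ is itself a trigger — this domain ends here.
From /o/ at 9 rightward: 10 /e/ → [+round]; 11 /a/ → [+round]; 12 /e/ → [+round]; 13 /e/ → [+round]; 14 /i/ → [+round]; word edge.
Targets with no active source: positions 1 2 3 4 5 stay [-round].

6 7 8 9 10 11 12 13 14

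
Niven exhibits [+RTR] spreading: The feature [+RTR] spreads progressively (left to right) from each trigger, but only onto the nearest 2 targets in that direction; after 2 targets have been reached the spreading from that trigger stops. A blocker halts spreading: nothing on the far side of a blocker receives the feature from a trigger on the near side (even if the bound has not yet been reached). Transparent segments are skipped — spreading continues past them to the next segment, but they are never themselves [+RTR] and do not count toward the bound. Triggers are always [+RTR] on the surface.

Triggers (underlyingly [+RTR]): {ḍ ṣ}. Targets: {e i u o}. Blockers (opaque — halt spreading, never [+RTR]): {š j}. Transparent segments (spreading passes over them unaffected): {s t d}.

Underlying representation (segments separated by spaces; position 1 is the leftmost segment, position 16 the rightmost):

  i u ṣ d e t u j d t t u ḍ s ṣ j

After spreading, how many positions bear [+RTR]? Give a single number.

From /ṣ/ at 3 rightward: 4 /d/ transparent; 5 /e/ → [+RTR]; 6 /t/ transparent; 7 /u/ → [+RTR]; bound reached.
From /ḍ/ at 13 rightward: 14 /s/ transparent; 15 /ṣ/ is itself a trigger — this domain ends here.
From /ṣ/ at 15 rightward: 16 /j/ blocks.
Targets with no active source: positions 1 2 12 stay [-emphatic].
[+RTR] positions on the surface: 3 5 7 13 15.

5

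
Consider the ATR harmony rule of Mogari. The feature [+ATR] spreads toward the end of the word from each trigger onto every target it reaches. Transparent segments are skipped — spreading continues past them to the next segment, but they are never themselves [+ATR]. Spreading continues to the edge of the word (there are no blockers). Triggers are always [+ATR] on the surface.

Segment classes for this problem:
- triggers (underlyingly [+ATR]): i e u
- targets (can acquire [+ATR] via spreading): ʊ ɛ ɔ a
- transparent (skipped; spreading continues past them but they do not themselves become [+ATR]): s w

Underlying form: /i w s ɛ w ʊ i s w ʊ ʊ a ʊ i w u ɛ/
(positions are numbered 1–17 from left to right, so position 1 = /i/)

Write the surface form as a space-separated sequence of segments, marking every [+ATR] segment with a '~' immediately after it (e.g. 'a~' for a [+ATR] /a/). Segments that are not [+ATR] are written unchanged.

i~ w s ɛ~ w ʊ~ i~ s w ʊ~ ʊ~ a~ ʊ~ i~ w u~ ɛ~

From /i/ at 1 rightward: 2 /w/ transparent; 3 /s/ transparent; 4 /ɛ/ → [+ATR]; 5 /w/ transparent; 6 /ʊ/ → [+ATR]; 7 /i/ is itself a trigger — this domain ends here.
From /i/ at 7 rightward: 8 /s/ transparent; 9 /w/ transparent; 10 /ʊ/ → [+ATR]; 11 /ʊ/ → [+ATR]; 12 /a/ → [+ATR]; 13 /ʊ/ → [+ATR]; 14 /i/ is itself a trigger — this domain ends here.
From /i/ at 14 rightward: 15 /w/ transparent; 16 /u/ is itself a trigger — this domain ends here.
From /u/ at 16 rightward: 17 /ɛ/ → [+ATR]; word edge.
[+ATR] positions on the surface: 1 4 6 7 10 11 12 13 14 16 17.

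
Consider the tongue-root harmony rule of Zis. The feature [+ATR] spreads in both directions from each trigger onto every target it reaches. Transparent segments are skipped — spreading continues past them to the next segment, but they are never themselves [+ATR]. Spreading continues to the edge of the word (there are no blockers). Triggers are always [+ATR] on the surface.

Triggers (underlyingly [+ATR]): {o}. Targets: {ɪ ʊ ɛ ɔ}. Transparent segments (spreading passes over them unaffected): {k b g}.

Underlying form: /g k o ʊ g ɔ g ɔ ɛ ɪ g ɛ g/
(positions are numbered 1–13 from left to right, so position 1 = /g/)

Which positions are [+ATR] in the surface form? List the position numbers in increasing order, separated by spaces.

3 4 6 8 9 10 12

From /o/ at 3 rightward: 4 /ʊ/ → [+ATR]; 5 /g/ transparent; 6 /ɔ/ → [+ATR]; 7 /g/ transparent; 8 /ɔ/ → [+ATR]; 9 /ɛ/ → [+ATR]; 10 /ɪ/ → [+ATR]; 11 /g/ transparent; 12 /ɛ/ → [+ATR]; 13 /g/ transparent; word edge.
From /o/ at 3 leftward: 2 /k/ transparent; 1 /g/ transparent; word edge.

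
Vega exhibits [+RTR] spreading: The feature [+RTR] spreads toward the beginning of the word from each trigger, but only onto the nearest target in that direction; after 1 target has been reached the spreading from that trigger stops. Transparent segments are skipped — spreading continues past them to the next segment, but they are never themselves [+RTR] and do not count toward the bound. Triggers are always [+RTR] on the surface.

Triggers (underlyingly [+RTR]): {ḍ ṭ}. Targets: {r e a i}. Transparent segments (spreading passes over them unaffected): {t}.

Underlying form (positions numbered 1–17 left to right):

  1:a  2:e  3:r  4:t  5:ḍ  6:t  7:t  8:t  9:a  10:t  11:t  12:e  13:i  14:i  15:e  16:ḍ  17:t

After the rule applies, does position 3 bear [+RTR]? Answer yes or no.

From /ḍ/ at 5 leftward: 4 /t/ transparent; 3 /r/ → [+RTR]; bound reached.
From /ḍ/ at 16 leftward: 15 /e/ → [+RTR]; bound reached.
Targets with no active source: positions 1 2 9 12 13 14 stay [-emphatic].
[+RTR] positions on the surface: 3 5 15 16.

yes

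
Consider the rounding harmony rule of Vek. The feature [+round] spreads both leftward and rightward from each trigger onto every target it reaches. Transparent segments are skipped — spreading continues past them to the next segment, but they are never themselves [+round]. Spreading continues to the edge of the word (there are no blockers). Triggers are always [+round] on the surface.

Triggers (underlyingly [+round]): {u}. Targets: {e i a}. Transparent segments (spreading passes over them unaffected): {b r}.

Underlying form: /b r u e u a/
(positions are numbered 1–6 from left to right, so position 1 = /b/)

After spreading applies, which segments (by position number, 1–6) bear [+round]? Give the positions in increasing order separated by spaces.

3 4 5 6

From /u/ at 3 rightward: 4 /e/ → [+round]; 5 /u/ is itself a trigger — this domain ends here.
From /u/ at 3 leftward: 2 /r/ transparent; 1 /b/ transparent; word edge.
From /u/ at 5 rightward: 6 /a/ → [+round]; word edge.
From /u/ at 5 leftward: 4 /e/ → [+round]; 3 /u/ is itself a trigger — this domain ends here.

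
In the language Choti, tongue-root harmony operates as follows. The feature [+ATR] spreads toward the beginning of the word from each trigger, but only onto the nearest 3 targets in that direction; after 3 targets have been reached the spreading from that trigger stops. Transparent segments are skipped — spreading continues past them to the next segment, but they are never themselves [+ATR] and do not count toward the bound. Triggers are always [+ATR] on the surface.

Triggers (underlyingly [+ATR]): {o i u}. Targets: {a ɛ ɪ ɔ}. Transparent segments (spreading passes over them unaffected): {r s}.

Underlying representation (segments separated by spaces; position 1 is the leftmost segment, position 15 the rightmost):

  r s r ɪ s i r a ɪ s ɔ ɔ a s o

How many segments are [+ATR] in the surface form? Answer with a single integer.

6

From /i/ at 6 leftward: 5 /s/ transparent; 4 /ɪ/ → [+ATR]; 3 /r/ transparent; 2 /s/ transparent; 1 /r/ transparent; word edge.
From /o/ at 15 leftward: 14 /s/ transparent; 13 /a/ → [+ATR]; 12 /ɔ/ → [+ATR]; 11 /ɔ/ → [+ATR]; bound reached.
Targets with no active source: positions 8 9 stay [-ATR].
[+ATR] positions on the surface: 4 6 11 12 13 15.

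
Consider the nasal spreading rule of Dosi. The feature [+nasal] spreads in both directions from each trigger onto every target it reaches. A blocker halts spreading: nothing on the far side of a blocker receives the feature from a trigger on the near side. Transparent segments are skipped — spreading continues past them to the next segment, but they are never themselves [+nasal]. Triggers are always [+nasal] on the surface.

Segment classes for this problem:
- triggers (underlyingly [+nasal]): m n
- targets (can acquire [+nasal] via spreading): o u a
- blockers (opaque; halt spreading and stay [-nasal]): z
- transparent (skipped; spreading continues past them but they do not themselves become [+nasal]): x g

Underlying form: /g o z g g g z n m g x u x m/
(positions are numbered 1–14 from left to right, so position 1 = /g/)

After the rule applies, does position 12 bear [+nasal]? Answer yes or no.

From /n/ at 8 rightward: 9 /m/ is itself a trigger — this domain ends here.
From /n/ at 8 leftward: 7 /z/ blocks.
From /m/ at 9 rightward: 10 /g/ transparent; 11 /x/ transparent; 12 /u/ → [+nasal]; 13 /x/ transparent; 14 /m/ is itself a trigger — this domain ends here.
From /m/ at 9 leftward: 8 /n/ is itself a trigger — this domain ends here.
From /m/ at 14 rightward: word edge.
From /m/ at 14 leftward: 13 /x/ transparent; 12 /u/ → [+nasal]; 11 /x/ transparent; 10 /g/ transparent; 9 /m/ is itself a trigger — this domain ends here.
Target with no active source: position 2 stays [-nasal].
[+nasal] positions on the surface: 8 9 12 14.

yes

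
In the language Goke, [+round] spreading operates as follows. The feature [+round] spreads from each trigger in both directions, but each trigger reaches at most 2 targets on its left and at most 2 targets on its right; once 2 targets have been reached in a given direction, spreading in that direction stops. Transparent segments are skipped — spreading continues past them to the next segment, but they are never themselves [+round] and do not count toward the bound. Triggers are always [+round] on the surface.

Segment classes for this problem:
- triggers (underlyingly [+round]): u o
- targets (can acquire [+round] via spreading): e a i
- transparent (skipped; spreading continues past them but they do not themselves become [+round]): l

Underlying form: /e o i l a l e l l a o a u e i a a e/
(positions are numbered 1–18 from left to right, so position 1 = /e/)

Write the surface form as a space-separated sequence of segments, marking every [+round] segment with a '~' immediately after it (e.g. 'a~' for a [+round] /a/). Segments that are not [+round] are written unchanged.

e~ o~ i~ l a~ l e~ l l a~ o~ a~ u~ e~ i~ a a e

From /o/ at 2 rightward: 3 /i/ → [+round]; 4 /l/ transparent; 5 /a/ → [+round]; bound reached.
From /o/ at 2 leftward: 1 /e/ → [+round]; word edge.
From /o/ at 11 rightward: 12 /a/ → [+round]; 13 /u/ is itself a trigger — this domain ends here.
From /o/ at 11 leftward: 10 /a/ → [+round]; 9 /l/ transparent; 8 /l/ transparent; 7 /e/ → [+round]; bound reached.
From /u/ at 13 rightward: 14 /e/ → [+round]; 15 /i/ → [+round]; bound reached.
From /u/ at 13 leftward: 12 /a/ → [+round]; 11 /o/ is itself a trigger — this domain ends here.
Targets with no active source: positions 16 17 18 stay [-round].
[+round] positions on the surface: 1 2 3 5 7 10 11 12 13 14 15.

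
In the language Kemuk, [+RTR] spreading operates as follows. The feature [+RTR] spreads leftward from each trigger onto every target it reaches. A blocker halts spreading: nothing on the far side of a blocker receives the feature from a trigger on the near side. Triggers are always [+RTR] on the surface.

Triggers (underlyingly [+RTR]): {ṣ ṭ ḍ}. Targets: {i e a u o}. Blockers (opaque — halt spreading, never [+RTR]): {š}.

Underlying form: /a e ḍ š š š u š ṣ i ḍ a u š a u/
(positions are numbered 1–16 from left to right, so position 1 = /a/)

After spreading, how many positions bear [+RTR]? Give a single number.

From /ḍ/ at 3 leftward: 2 /e/ → [+RTR]; 1 /a/ → [+RTR]; word edge.
From /ṣ/ at 9 leftward: 8 /š/ blocks.
From /ḍ/ at 11 leftward: 10 /i/ → [+RTR]; 9 /ṣ/ is itself a trigger — this domain ends here.
Targets with no active source: positions 7 12 13 15 16 stay [-emphatic].
[+RTR] positions on the surface: 1 2 3 9 10 11.

6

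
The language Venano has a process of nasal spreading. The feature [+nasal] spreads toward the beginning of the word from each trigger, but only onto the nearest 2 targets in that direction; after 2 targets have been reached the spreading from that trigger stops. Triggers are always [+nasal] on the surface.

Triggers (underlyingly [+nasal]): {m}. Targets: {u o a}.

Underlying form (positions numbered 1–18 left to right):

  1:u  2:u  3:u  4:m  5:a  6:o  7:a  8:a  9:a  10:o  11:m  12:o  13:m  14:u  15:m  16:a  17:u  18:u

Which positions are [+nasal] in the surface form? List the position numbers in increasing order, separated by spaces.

2 3 4 9 10 11 12 13 14 15

From /m/ at 4 leftward: 3 /u/ → [+nasal]; 2 /u/ → [+nasal]; bound reached.
From /m/ at 11 leftward: 10 /o/ → [+nasal]; 9 /a/ → [+nasal]; bound reached.
From /m/ at 13 leftward: 12 /o/ → [+nasal]; 11 /m/ is itself a trigger — this domain ends here.
From /m/ at 15 leftward: 14 /u/ → [+nasal]; 13 /m/ is itself a trigger — this domain ends here.
Targets with no active source: positions 1 5 6 7 8 16 17 18 stay [-nasal].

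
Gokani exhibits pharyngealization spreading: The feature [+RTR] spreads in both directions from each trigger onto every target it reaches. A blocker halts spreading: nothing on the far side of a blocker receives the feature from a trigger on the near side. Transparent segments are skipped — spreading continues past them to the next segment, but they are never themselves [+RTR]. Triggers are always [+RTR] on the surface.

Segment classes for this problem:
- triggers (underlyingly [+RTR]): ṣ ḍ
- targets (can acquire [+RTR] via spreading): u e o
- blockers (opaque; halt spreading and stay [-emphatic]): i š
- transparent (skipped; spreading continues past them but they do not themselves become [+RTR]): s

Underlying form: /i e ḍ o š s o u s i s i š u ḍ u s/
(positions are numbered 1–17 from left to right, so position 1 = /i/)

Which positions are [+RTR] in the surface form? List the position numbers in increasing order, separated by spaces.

2 3 4 14 15 16

From /ḍ/ at 3 rightward: 4 /o/ → [+RTR]; 5 /š/ blocks.
From /ḍ/ at 3 leftward: 2 /e/ → [+RTR]; 1 /i/ blocks.
From /ḍ/ at 15 rightward: 16 /u/ → [+RTR]; 17 /s/ transparent; word edge.
From /ḍ/ at 15 leftward: 14 /u/ → [+RTR]; 13 /š/ blocks.
Targets with no active source: positions 7 8 stay [-emphatic].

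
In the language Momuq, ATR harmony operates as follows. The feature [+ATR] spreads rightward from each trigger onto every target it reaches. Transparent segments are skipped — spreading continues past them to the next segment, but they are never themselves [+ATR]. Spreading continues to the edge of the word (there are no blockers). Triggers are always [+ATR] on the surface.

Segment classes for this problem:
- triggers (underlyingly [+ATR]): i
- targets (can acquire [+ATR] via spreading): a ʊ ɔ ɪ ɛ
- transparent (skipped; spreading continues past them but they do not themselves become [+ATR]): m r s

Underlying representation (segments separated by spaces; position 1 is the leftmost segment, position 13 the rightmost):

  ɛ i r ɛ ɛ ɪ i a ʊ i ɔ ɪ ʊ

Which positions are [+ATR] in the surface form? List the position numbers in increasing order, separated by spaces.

From /i/ at 2 rightward: 3 /r/ transparent; 4 /ɛ/ → [+ATR]; 5 /ɛ/ → [+ATR]; 6 /ɪ/ → [+ATR]; 7 /i/ is itself a trigger — this domain ends here.
From /i/ at 7 rightward: 8 /a/ → [+ATR]; 9 /ʊ/ → [+ATR]; 10 /i/ is itself a trigger — this domain ends here.
From /i/ at 10 rightward: 11 /ɔ/ → [+ATR]; 12 /ɪ/ → [+ATR]; 13 /ʊ/ → [+ATR]; word edge.
Target with no active source: position 1 stays [-ATR].

2 4 5 6 7 8 9 10 11 12 13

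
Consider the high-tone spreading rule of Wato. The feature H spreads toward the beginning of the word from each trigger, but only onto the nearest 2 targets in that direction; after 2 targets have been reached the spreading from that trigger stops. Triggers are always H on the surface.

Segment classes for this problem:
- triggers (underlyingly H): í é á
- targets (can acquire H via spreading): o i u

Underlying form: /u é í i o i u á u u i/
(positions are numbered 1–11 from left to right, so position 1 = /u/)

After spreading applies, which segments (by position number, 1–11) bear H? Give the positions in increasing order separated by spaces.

1 2 3 6 7 8

From /é/ at 2 leftward: 1 /u/ → H; word edge.
From /í/ at 3 leftward: 2 /é/ is itself a trigger — this domain ends here.
From /á/ at 8 leftward: 7 /u/ → H; 6 /i/ → H; bound reached.
Targets with no active source: positions 4 5 9 10 11 stay [-high tone].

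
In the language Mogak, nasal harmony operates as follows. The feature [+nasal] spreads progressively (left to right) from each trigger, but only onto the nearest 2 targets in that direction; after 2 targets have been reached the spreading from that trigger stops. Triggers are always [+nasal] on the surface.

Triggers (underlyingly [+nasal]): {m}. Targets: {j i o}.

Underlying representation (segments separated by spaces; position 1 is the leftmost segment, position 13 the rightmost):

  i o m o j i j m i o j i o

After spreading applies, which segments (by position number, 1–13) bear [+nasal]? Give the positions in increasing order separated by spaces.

3 4 5 8 9 10

From /m/ at 3 rightward: 4 /o/ → [+nasal]; 5 /j/ → [+nasal]; bound reached.
From /m/ at 8 rightward: 9 /i/ → [+nasal]; 10 /o/ → [+nasal]; bound reached.
Targets with no active source: positions 1 2 6 7 11 12 13 stay [-nasal].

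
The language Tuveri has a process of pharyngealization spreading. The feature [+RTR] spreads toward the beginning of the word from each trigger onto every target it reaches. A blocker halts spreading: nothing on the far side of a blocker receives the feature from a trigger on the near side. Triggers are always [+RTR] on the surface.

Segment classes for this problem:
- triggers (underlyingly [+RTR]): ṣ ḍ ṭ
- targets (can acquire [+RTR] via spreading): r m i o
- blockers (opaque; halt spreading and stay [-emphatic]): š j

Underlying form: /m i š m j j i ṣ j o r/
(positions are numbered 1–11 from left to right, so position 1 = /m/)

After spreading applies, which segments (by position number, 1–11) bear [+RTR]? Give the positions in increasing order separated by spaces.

From /ṣ/ at 8 leftward: 7 /i/ → [+RTR]; 6 /j/ blocks.
Targets with no active source: positions 1 2 4 10 11 stay [-emphatic].

7 8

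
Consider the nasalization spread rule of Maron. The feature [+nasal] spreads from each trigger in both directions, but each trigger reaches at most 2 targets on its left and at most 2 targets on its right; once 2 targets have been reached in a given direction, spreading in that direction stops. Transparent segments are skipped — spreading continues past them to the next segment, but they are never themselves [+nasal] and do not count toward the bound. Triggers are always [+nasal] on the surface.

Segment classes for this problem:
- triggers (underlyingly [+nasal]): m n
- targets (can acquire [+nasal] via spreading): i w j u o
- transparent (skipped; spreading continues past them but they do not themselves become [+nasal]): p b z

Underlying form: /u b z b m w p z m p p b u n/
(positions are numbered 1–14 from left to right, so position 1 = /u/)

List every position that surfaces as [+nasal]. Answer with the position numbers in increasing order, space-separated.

From /m/ at 5 rightward: 6 /w/ → [+nasal]; 7 /p/ transparent; 8 /z/ transparent; 9 /m/ is itself a trigger — this domain ends here.
From /m/ at 5 leftward: 4 /b/ transparent; 3 /z/ transparent; 2 /b/ transparent; 1 /u/ → [+nasal]; word edge.
From /m/ at 9 rightward: 10 /p/ transparent; 11 /p/ transparent; 12 /b/ transparent; 13 /u/ → [+nasal]; 14 /n/ is itself a trigger — this domain ends here.
From /m/ at 9 leftward: 8 /z/ transparent; 7 /p/ transparent; 6 /w/ → [+nasal]; 5 /m/ is itself a trigger — this domain ends here.
From /n/ at 14 rightward: word edge.
From /n/ at 14 leftward: 13 /u/ → [+nasal]; 12 /b/ transparent; 11 /p/ transparent; 10 /p/ transparent; 9 /m/ is itself a trigger — this domain ends here.

1 5 6 9 13 14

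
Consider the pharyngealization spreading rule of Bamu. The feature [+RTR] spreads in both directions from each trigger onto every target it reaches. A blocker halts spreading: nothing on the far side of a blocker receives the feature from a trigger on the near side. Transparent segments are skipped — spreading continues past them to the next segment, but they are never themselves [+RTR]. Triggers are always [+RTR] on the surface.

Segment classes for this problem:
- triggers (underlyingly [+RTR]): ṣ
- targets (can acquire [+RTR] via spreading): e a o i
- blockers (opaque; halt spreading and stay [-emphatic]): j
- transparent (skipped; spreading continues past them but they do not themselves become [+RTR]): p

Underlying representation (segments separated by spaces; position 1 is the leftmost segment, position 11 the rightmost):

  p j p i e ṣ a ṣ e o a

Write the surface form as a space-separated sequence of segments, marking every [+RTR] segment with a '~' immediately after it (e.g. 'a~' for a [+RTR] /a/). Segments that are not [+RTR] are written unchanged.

From /ṣ/ at 6 rightward: 7 /a/ → [+RTR]; 8 /ṣ/ is itself a trigger — this domain ends here.
From /ṣ/ at 6 leftward: 5 /e/ → [+RTR]; 4 /i/ → [+RTR]; 3 /p/ transparent; 2 /j/ blocks.
From /ṣ/ at 8 rightward: 9 /e/ → [+RTR]; 10 /o/ → [+RTR]; 11 /a/ → [+RTR]; word edge.
From /ṣ/ at 8 leftward: 7 /a/ → [+RTR]; 6 /ṣ/ is itself a trigger — this domain ends here.
[+RTR] positions on the surface: 4 5 6 7 8 9 10 11.

p j p i~ e~ ṣ~ a~ ṣ~ e~ o~ a~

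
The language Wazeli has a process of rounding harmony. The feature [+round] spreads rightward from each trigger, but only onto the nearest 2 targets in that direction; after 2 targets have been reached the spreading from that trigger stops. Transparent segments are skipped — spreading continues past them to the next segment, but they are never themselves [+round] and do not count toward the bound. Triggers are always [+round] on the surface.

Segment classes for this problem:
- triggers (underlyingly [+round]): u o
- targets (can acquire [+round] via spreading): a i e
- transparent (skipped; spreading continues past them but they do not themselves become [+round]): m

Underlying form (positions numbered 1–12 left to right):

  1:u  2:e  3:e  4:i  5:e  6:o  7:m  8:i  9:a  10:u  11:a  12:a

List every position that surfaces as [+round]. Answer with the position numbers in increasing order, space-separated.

From /u/ at 1 rightward: 2 /e/ → [+round]; 3 /e/ → [+round]; bound reached.
From /o/ at 6 rightward: 7 /m/ transparent; 8 /i/ → [+round]; 9 /a/ → [+round]; bound reached.
From /u/ at 10 rightward: 11 /a/ → [+round]; 12 /a/ → [+round]; bound reached.
Targets with no active source: positions 4 5 stay [-round].

1 2 3 6 8 9 10 11 12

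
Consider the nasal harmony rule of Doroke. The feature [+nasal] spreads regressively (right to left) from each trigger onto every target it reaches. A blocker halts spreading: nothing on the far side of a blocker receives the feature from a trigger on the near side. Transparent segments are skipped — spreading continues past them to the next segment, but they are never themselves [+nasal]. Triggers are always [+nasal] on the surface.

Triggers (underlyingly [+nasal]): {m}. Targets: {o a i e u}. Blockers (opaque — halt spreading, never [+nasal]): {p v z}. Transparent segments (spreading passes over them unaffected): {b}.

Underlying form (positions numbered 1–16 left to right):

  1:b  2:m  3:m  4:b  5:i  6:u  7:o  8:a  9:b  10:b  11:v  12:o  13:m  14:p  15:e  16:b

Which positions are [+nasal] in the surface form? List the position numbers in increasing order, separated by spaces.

From /m/ at 2 leftward: 1 /b/ transparent; word edge.
From /m/ at 3 leftward: 2 /m/ is itself a trigger — this domain ends here.
From /m/ at 13 leftward: 12 /o/ → [+nasal]; 11 /v/ blocks.
Targets with no active source: positions 5 6 7 8 15 stay [-nasal].

2 3 12 13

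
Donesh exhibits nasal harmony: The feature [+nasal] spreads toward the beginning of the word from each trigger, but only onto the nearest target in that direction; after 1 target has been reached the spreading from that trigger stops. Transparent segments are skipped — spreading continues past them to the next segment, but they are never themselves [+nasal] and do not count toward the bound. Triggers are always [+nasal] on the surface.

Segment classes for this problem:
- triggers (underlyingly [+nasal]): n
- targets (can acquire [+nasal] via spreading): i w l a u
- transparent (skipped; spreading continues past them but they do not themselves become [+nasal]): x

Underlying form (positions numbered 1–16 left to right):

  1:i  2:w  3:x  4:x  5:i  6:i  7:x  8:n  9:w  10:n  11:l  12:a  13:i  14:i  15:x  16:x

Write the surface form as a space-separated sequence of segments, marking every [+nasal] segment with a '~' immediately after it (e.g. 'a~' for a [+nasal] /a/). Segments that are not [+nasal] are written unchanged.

i w x x i i~ x n~ w~ n~ l a i i x x

From /n/ at 8 leftward: 7 /x/ transparent; 6 /i/ → [+nasal]; bound reached.
From /n/ at 10 leftward: 9 /w/ → [+nasal]; bound reached.
Targets with no active source: positions 1 2 5 11 12 13 14 stay [-nasal].
[+nasal] positions on the surface: 6 8 9 10.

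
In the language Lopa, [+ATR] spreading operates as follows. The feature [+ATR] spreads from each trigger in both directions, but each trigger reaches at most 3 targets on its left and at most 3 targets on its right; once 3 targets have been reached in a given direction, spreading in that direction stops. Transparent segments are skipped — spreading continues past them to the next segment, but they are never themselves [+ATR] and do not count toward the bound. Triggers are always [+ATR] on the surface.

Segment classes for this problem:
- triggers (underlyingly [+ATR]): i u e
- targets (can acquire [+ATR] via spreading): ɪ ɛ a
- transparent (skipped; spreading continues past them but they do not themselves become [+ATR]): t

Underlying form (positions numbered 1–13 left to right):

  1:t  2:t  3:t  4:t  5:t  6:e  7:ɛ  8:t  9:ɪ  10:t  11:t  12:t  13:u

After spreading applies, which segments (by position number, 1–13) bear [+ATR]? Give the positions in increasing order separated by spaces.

From /e/ at 6 rightward: 7 /ɛ/ → [+ATR]; 8 /t/ transparent; 9 /ɪ/ → [+ATR]; 10 /t/ transparent; 11 /t/ transparent; 12 /t/ transparent; 13 /u/ is itself a trigger — this domain ends here.
From /e/ at 6 leftward: 5 /t/ transparent; 4 /t/ transparent; 3 /t/ transparent; 2 /t/ transparent; 1 /t/ transparent; word edge.
From /u/ at 13 rightward: word edge.
From /u/ at 13 leftward: 12 /t/ transparent; 11 /t/ transparent; 10 /t/ transparent; 9 /ɪ/ → [+ATR]; 8 /t/ transparent; 7 /ɛ/ → [+ATR]; 6 /e/ is itself a trigger — this domain ends here.

6 7 9 13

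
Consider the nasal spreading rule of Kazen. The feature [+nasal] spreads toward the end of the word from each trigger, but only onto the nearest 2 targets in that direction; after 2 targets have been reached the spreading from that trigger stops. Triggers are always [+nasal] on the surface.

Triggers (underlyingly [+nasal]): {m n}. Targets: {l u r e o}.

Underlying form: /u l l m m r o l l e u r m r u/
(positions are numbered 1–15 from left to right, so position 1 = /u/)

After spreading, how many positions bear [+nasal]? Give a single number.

7

From /m/ at 4 rightward: 5 /m/ is itself a trigger — this domain ends here.
From /m/ at 5 rightward: 6 /r/ → [+nasal]; 7 /o/ → [+nasal]; bound reached.
From /m/ at 13 rightward: 14 /r/ → [+nasal]; 15 /u/ → [+nasal]; bound reached.
Targets with no active source: positions 1 2 3 8 9 10 11 12 stay [-nasal].
[+nasal] positions on the surface: 4 5 6 7 13 14 15.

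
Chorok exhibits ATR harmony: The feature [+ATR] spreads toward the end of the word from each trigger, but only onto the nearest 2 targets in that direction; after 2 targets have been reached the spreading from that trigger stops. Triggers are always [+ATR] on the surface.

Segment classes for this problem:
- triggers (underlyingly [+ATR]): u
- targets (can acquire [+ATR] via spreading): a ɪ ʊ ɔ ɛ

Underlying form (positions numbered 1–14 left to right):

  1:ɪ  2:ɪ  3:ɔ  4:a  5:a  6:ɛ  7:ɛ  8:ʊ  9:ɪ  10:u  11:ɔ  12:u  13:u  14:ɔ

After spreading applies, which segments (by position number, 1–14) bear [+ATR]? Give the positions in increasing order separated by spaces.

10 11 12 13 14

From /u/ at 10 rightward: 11 /ɔ/ → [+ATR]; 12 /u/ is itself a trigger — this domain ends here.
From /u/ at 12 rightward: 13 /u/ is itself a trigger — this domain ends here.
From /u/ at 13 rightward: 14 /ɔ/ → [+ATR]; word edge.
Targets with no active source: positions 1 2 3 4 5 6 7 8 9 stay [-ATR].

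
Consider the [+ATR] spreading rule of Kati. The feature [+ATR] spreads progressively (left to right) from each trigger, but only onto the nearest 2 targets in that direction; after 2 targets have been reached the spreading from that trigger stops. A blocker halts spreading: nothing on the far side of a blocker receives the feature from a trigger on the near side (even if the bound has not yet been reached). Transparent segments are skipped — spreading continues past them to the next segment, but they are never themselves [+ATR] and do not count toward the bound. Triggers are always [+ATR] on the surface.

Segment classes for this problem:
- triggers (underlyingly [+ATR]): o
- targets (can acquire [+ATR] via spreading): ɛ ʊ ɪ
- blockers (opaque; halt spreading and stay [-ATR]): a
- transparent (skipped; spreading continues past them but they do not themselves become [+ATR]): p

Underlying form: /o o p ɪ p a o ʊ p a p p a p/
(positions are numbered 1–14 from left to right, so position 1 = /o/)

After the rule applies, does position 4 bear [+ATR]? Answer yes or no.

From /o/ at 1 rightward: 2 /o/ is itself a trigger — this domain ends here.
From /o/ at 2 rightward: 3 /p/ transparent; 4 /ɪ/ → [+ATR]; 5 /p/ transparent; 6 /a/ blocks.
From /o/ at 7 rightward: 8 /ʊ/ → [+ATR]; 9 /p/ transparent; 10 /a/ blocks.
[+ATR] positions on the surface: 1 2 4 7 8.

yes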